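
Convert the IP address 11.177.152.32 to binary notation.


11 = 00001011
177 = 10110001
152 = 10011000
32 = 00100000
Binary: 00001011.10110001.10011000.00100000


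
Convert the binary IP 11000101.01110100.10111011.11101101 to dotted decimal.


11000101 = 197
01110100 = 116
10111011 = 187
11101101 = 237
IP: 197.116.187.237


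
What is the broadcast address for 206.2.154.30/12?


Network: 206.0.0.0/12
Host bits = 20
Set all host bits to 1:
Broadcast: 206.15.255.255


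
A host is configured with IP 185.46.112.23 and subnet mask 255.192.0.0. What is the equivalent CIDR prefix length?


Binary: 11111111.11000000.00000000.00000000
Count leading 1s
Prefix: /10


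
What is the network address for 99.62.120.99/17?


IP:   01100011.00111110.01111000.01100011
Mask: 11111111.11111111.10000000.00000000
AND operation:
Net:  01100011.00111110.00000000.00000000
Network: 99.62.0.0/17


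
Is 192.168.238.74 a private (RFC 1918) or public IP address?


RFC 1918 private ranges:
  10.0.0.0/8 (10.0.0.0 - 10.255.255.255)
  172.16.0.0/12 (172.16.0.0 - 172.31.255.255)
  192.168.0.0/16 (192.168.0.0 - 192.168.255.255)
Private (in 192.168.0.0/16)


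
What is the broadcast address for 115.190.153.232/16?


Network: 115.190.0.0/16
Host bits = 16
Set all host bits to 1:
Broadcast: 115.190.255.255


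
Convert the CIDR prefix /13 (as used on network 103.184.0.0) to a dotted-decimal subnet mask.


/13 means 13 network bits, 19 host bits
Binary: 11111111111110000000000000000000
Mask: 255.248.0.0


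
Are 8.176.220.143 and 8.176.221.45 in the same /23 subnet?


Mask: 255.255.254.0
8.176.220.143 AND mask = 8.176.220.0
8.176.221.45 AND mask = 8.176.220.0
Yes, same subnet (8.176.220.0)


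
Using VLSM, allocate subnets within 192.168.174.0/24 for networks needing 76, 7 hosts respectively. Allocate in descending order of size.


76 hosts -> /25 (126 usable): 192.168.174.0/25
7 hosts -> /28 (14 usable): 192.168.174.128/28
Allocation: 192.168.174.0/25 (76 hosts, 126 usable); 192.168.174.128/28 (7 hosts, 14 usable)


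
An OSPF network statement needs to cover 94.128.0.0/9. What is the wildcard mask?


Subnet mask: 255.128.0.0
Wildcard = 255.255.255.255 - subnet mask
255 - 255 = 0
255 - 128 = 127
255 - 0 = 255
255 - 0 = 255
Wildcard: 0.127.255.255


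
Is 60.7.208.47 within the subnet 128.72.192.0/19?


Subnet network: 128.72.192.0
Test IP AND mask: 60.7.192.0
No, 60.7.208.47 is not in 128.72.192.0/19


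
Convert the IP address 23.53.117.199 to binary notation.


23 = 00010111
53 = 00110101
117 = 01110101
199 = 11000111
Binary: 00010111.00110101.01110101.11000111


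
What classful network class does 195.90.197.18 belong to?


First octet: 195
Binary: 11000011
110xxxxx -> Class C (192-223)
Class C, default mask 255.255.255.0 (/24)


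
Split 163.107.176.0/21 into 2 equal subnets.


New prefix = 21 + 1 = 22
Each subnet has 1024 addresses
  163.107.176.0/22
  163.107.180.0/22
Subnets: 163.107.176.0/22, 163.107.180.0/22


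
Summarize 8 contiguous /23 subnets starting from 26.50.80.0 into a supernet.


Original prefix: /23
Number of subnets: 8 = 2^3
New prefix = 23 - 3 = 20
Supernet: 26.50.80.0/20


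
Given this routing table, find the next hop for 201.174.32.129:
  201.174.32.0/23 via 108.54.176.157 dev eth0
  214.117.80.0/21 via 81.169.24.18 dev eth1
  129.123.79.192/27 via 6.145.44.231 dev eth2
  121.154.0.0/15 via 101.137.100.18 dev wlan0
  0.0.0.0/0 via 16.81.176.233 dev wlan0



Longest prefix match for 201.174.32.129:
  /23 201.174.32.0: MATCH
  /21 214.117.80.0: no
  /27 129.123.79.192: no
  /15 121.154.0.0: no
  /0 0.0.0.0: MATCH
Selected: next-hop 108.54.176.157 via eth0 (matched /23)


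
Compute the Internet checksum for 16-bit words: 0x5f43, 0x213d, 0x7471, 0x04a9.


Sum all words (with carry folding):
+ 0x5f43 = 0x5f43
+ 0x213d = 0x8080
+ 0x7471 = 0xf4f1
+ 0x04a9 = 0xf99a
One's complement: ~0xf99a
Checksum = 0x0665


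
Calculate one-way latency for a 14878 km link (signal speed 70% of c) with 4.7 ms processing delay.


Speed = 0.7 * 3e5 km/s = 210000 km/s
Propagation delay = 14878 / 210000 = 0.0708 s = 70.8476 ms
Processing delay = 4.7 ms
Total one-way latency = 75.5476 ms


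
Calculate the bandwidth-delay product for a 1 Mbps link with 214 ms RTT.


BDP = bandwidth * RTT
= 1 Mbps * 214 ms
= 1 * 1e6 * 214 / 1000 bits
= 214000 bits
= 26750 bytes
= 26.123 KB
BDP = 214000 bits (26750 bytes)


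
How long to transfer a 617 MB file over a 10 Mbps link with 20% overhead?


Effective throughput = 10 * (1 - 20/100) = 8 Mbps
File size in Mb = 617 * 8 = 4936 Mb
Time = 4936 / 8
Time = 617 seconds


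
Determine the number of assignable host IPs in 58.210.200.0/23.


Host bits = 32 - 23 = 9
Total addresses = 2^9 = 512
Usable = total - 2 (network and broadcast)
Usable hosts: 510


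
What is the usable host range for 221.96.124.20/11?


Network: 221.96.0.0
Broadcast: 221.127.255.255
First usable = network + 1
Last usable = broadcast - 1
Range: 221.96.0.1 to 221.127.255.254


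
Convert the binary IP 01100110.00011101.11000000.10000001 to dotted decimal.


01100110 = 102
00011101 = 29
11000000 = 192
10000001 = 129
IP: 102.29.192.129


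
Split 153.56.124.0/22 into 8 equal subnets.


New prefix = 22 + 3 = 25
Each subnet has 128 addresses
  153.56.124.0/25
  153.56.124.128/25
  153.56.125.0/25
  153.56.125.128/25
  153.56.126.0/25
  153.56.126.128/25
  153.56.127.0/25
  153.56.127.128/25
Subnets: 153.56.124.0/25, 153.56.124.128/25, 153.56.125.0/25, 153.56.125.128/25, 153.56.126.0/25, 153.56.126.128/25, 153.56.127.0/25, 153.56.127.128/25


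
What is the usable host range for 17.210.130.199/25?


Network: 17.210.130.128
Broadcast: 17.210.130.255
First usable = network + 1
Last usable = broadcast - 1
Range: 17.210.130.129 to 17.210.130.254


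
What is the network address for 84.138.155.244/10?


IP:   01010100.10001010.10011011.11110100
Mask: 11111111.11000000.00000000.00000000
AND operation:
Net:  01010100.10000000.00000000.00000000
Network: 84.128.0.0/10


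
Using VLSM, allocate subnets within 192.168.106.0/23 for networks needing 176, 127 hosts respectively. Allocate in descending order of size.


176 hosts -> /24 (254 usable): 192.168.106.0/24
127 hosts -> /24 (254 usable): 192.168.107.0/24
Allocation: 192.168.106.0/24 (176 hosts, 254 usable); 192.168.107.0/24 (127 hosts, 254 usable)


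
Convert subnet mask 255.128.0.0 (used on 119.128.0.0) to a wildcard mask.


Subnet mask: 255.128.0.0
Wildcard = 255.255.255.255 - subnet mask
255 - 255 = 0
255 - 128 = 127
255 - 0 = 255
255 - 0 = 255
Wildcard: 0.127.255.255


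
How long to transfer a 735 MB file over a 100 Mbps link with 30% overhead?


Effective throughput = 100 * (1 - 30/100) = 70 Mbps
File size in Mb = 735 * 8 = 5880 Mb
Time = 5880 / 70
Time = 84 seconds


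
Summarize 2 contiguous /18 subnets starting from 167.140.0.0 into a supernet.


Original prefix: /18
Number of subnets: 2 = 2^1
New prefix = 18 - 1 = 17
Supernet: 167.140.0.0/17


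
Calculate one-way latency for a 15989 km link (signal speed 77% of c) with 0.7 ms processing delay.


Speed = 0.77 * 3e5 km/s = 231000 km/s
Propagation delay = 15989 / 231000 = 0.0692 s = 69.2165 ms
Processing delay = 0.7 ms
Total one-way latency = 69.9165 ms


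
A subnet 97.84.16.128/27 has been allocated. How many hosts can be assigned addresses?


Host bits = 32 - 27 = 5
Total addresses = 2^5 = 32
Usable = total - 2 (network and broadcast)
Usable hosts: 30


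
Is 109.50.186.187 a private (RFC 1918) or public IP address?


RFC 1918 private ranges:
  10.0.0.0/8 (10.0.0.0 - 10.255.255.255)
  172.16.0.0/12 (172.16.0.0 - 172.31.255.255)
  192.168.0.0/16 (192.168.0.0 - 192.168.255.255)
Public (not in any RFC 1918 range)


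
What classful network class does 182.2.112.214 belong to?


First octet: 182
Binary: 10110110
10xxxxxx -> Class B (128-191)
Class B, default mask 255.255.0.0 (/16)


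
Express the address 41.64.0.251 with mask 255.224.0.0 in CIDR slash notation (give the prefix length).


Binary: 11111111.11100000.00000000.00000000
Count leading 1s
Prefix: /11


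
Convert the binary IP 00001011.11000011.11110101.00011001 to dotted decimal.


00001011 = 11
11000011 = 195
11110101 = 245
00011001 = 25
IP: 11.195.245.25


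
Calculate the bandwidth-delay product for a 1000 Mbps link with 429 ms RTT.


BDP = bandwidth * RTT
= 1000 Mbps * 429 ms
= 1000 * 1e6 * 429 / 1000 bits
= 429000000 bits
= 53625000 bytes
= 52368.1641 KB
BDP = 429000000 bits (53625000 bytes)


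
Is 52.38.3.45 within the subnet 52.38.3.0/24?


Subnet network: 52.38.3.0
Test IP AND mask: 52.38.3.0
Yes, 52.38.3.45 is in 52.38.3.0/24


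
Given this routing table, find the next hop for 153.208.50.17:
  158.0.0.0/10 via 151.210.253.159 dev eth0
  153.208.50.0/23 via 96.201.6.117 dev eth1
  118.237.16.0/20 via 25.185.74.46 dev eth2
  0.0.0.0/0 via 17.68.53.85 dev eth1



Longest prefix match for 153.208.50.17:
  /10 158.0.0.0: no
  /23 153.208.50.0: MATCH
  /20 118.237.16.0: no
  /0 0.0.0.0: MATCH
Selected: next-hop 96.201.6.117 via eth1 (matched /23)


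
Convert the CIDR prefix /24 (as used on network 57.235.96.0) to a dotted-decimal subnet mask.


/24 means 24 network bits, 8 host bits
Binary: 11111111111111111111111100000000
Mask: 255.255.255.0


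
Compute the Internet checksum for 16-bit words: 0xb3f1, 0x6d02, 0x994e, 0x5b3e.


Sum all words (with carry folding):
+ 0xb3f1 = 0xb3f1
+ 0x6d02 = 0x20f4
+ 0x994e = 0xba42
+ 0x5b3e = 0x1581
One's complement: ~0x1581
Checksum = 0xea7e


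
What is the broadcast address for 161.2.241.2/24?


Network: 161.2.241.0/24
Host bits = 8
Set all host bits to 1:
Broadcast: 161.2.241.255


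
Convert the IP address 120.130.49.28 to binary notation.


120 = 01111000
130 = 10000010
49 = 00110001
28 = 00011100
Binary: 01111000.10000010.00110001.00011100


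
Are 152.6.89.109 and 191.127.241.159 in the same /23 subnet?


Mask: 255.255.254.0
152.6.89.109 AND mask = 152.6.88.0
191.127.241.159 AND mask = 191.127.240.0
No, different subnets (152.6.88.0 vs 191.127.240.0)


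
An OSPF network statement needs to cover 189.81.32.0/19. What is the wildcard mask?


Subnet mask: 255.255.224.0
Wildcard = 255.255.255.255 - subnet mask
255 - 255 = 0
255 - 255 = 0
255 - 224 = 31
255 - 0 = 255
Wildcard: 0.0.31.255


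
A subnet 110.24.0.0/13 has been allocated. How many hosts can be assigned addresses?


Host bits = 32 - 13 = 19
Total addresses = 2^19 = 524288
Usable = total - 2 (network and broadcast)
Usable hosts: 524286


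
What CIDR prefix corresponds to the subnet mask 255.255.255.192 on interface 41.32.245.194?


Binary: 11111111.11111111.11111111.11000000
Count leading 1s
Prefix: /26


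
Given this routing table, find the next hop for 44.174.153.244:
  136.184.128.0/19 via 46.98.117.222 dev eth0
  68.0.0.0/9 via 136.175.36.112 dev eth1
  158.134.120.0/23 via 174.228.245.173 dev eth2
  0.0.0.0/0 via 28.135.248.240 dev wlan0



Longest prefix match for 44.174.153.244:
  /19 136.184.128.0: no
  /9 68.0.0.0: no
  /23 158.134.120.0: no
  /0 0.0.0.0: MATCH
Selected: next-hop 28.135.248.240 via wlan0 (matched /0)


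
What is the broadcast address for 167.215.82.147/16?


Network: 167.215.0.0/16
Host bits = 16
Set all host bits to 1:
Broadcast: 167.215.255.255


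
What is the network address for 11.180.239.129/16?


IP:   00001011.10110100.11101111.10000001
Mask: 11111111.11111111.00000000.00000000
AND operation:
Net:  00001011.10110100.00000000.00000000
Network: 11.180.0.0/16


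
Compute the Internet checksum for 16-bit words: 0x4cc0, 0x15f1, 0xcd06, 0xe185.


Sum all words (with carry folding):
+ 0x4cc0 = 0x4cc0
+ 0x15f1 = 0x62b1
+ 0xcd06 = 0x2fb8
+ 0xe185 = 0x113e
One's complement: ~0x113e
Checksum = 0xeec1


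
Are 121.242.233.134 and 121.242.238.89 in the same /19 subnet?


Mask: 255.255.224.0
121.242.233.134 AND mask = 121.242.224.0
121.242.238.89 AND mask = 121.242.224.0
Yes, same subnet (121.242.224.0)


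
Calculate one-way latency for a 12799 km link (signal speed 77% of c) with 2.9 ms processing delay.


Speed = 0.77 * 3e5 km/s = 231000 km/s
Propagation delay = 12799 / 231000 = 0.0554 s = 55.4069 ms
Processing delay = 2.9 ms
Total one-way latency = 58.3069 ms


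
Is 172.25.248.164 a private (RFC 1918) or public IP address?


RFC 1918 private ranges:
  10.0.0.0/8 (10.0.0.0 - 10.255.255.255)
  172.16.0.0/12 (172.16.0.0 - 172.31.255.255)
  192.168.0.0/16 (192.168.0.0 - 192.168.255.255)
Private (in 172.16.0.0/12)


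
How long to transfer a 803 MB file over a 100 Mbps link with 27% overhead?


Effective throughput = 100 * (1 - 27/100) = 73 Mbps
File size in Mb = 803 * 8 = 6424 Mb
Time = 6424 / 73
Time = 88 seconds


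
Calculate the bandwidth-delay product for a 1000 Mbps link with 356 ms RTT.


BDP = bandwidth * RTT
= 1000 Mbps * 356 ms
= 1000 * 1e6 * 356 / 1000 bits
= 356000000 bits
= 44500000 bytes
= 43457.0312 KB
BDP = 356000000 bits (44500000 bytes)


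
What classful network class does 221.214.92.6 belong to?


First octet: 221
Binary: 11011101
110xxxxx -> Class C (192-223)
Class C, default mask 255.255.255.0 (/24)


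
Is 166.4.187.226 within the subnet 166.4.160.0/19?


Subnet network: 166.4.160.0
Test IP AND mask: 166.4.160.0
Yes, 166.4.187.226 is in 166.4.160.0/19


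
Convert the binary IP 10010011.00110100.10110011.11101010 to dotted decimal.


10010011 = 147
00110100 = 52
10110011 = 179
11101010 = 234
IP: 147.52.179.234


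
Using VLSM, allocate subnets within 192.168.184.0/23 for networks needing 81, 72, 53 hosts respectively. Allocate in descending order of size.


81 hosts -> /25 (126 usable): 192.168.184.0/25
72 hosts -> /25 (126 usable): 192.168.184.128/25
53 hosts -> /26 (62 usable): 192.168.185.0/26
Allocation: 192.168.184.0/25 (81 hosts, 126 usable); 192.168.184.128/25 (72 hosts, 126 usable); 192.168.185.0/26 (53 hosts, 62 usable)


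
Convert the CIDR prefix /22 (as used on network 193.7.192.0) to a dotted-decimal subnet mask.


/22 means 22 network bits, 10 host bits
Binary: 11111111111111111111110000000000
Mask: 255.255.252.0


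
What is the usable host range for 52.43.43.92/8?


Network: 52.0.0.0
Broadcast: 52.255.255.255
First usable = network + 1
Last usable = broadcast - 1
Range: 52.0.0.1 to 52.255.255.254


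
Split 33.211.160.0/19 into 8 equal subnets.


New prefix = 19 + 3 = 22
Each subnet has 1024 addresses
  33.211.160.0/22
  33.211.164.0/22
  33.211.168.0/22
  33.211.172.0/22
  33.211.176.0/22
  33.211.180.0/22
  33.211.184.0/22
  33.211.188.0/22
Subnets: 33.211.160.0/22, 33.211.164.0/22, 33.211.168.0/22, 33.211.172.0/22, 33.211.176.0/22, 33.211.180.0/22, 33.211.184.0/22, 33.211.188.0/22


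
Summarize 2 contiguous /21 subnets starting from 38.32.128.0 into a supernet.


Original prefix: /21
Number of subnets: 2 = 2^1
New prefix = 21 - 1 = 20
Supernet: 38.32.128.0/20


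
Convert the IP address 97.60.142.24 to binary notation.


97 = 01100001
60 = 00111100
142 = 10001110
24 = 00011000
Binary: 01100001.00111100.10001110.00011000


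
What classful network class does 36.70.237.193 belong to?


First octet: 36
Binary: 00100100
0xxxxxxx -> Class A (1-126)
Class A, default mask 255.0.0.0 (/8)


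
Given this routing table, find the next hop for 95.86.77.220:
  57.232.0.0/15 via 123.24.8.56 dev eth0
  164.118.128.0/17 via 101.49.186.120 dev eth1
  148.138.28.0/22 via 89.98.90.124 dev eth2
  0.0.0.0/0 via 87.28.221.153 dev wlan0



Longest prefix match for 95.86.77.220:
  /15 57.232.0.0: no
  /17 164.118.128.0: no
  /22 148.138.28.0: no
  /0 0.0.0.0: MATCH
Selected: next-hop 87.28.221.153 via wlan0 (matched /0)


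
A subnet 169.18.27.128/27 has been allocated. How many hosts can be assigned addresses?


Host bits = 32 - 27 = 5
Total addresses = 2^5 = 32
Usable = total - 2 (network and broadcast)
Usable hosts: 30


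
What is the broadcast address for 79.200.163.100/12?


Network: 79.192.0.0/12
Host bits = 20
Set all host bits to 1:
Broadcast: 79.207.255.255


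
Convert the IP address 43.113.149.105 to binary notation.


43 = 00101011
113 = 01110001
149 = 10010101
105 = 01101001
Binary: 00101011.01110001.10010101.01101001


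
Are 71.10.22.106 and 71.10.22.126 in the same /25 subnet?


Mask: 255.255.255.128
71.10.22.106 AND mask = 71.10.22.0
71.10.22.126 AND mask = 71.10.22.0
Yes, same subnet (71.10.22.0)


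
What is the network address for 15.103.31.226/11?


IP:   00001111.01100111.00011111.11100010
Mask: 11111111.11100000.00000000.00000000
AND operation:
Net:  00001111.01100000.00000000.00000000
Network: 15.96.0.0/11


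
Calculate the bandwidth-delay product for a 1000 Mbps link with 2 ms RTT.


BDP = bandwidth * RTT
= 1000 Mbps * 2 ms
= 1000 * 1e6 * 2 / 1000 bits
= 2000000 bits
= 250000 bytes
= 244.1406 KB
BDP = 2000000 bits (250000 bytes)


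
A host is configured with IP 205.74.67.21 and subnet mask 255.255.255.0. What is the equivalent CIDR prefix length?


Binary: 11111111.11111111.11111111.00000000
Count leading 1s
Prefix: /24


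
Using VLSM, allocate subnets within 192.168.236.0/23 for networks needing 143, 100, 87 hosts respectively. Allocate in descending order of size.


143 hosts -> /24 (254 usable): 192.168.236.0/24
100 hosts -> /25 (126 usable): 192.168.237.0/25
87 hosts -> /25 (126 usable): 192.168.237.128/25
Allocation: 192.168.236.0/24 (143 hosts, 254 usable); 192.168.237.0/25 (100 hosts, 126 usable); 192.168.237.128/25 (87 hosts, 126 usable)


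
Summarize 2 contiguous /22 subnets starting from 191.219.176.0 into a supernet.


Original prefix: /22
Number of subnets: 2 = 2^1
New prefix = 22 - 1 = 21
Supernet: 191.219.176.0/21


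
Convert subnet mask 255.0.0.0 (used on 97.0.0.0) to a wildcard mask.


Subnet mask: 255.0.0.0
Wildcard = 255.255.255.255 - subnet mask
255 - 255 = 0
255 - 0 = 255
255 - 0 = 255
255 - 0 = 255
Wildcard: 0.255.255.255


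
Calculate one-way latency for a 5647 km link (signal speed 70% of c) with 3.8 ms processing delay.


Speed = 0.7 * 3e5 km/s = 210000 km/s
Propagation delay = 5647 / 210000 = 0.0269 s = 26.8905 ms
Processing delay = 3.8 ms
Total one-way latency = 30.6905 ms


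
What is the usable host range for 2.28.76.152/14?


Network: 2.28.0.0
Broadcast: 2.31.255.255
First usable = network + 1
Last usable = broadcast - 1
Range: 2.28.0.1 to 2.31.255.254


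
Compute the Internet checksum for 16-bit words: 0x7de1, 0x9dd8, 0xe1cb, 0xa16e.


Sum all words (with carry folding):
+ 0x7de1 = 0x7de1
+ 0x9dd8 = 0x1bba
+ 0xe1cb = 0xfd85
+ 0xa16e = 0x9ef4
One's complement: ~0x9ef4
Checksum = 0x610b


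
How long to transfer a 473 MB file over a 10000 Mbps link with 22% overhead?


Effective throughput = 10000 * (1 - 22/100) = 7800 Mbps
File size in Mb = 473 * 8 = 3784 Mb
Time = 3784 / 7800
Time = 0.4851 seconds


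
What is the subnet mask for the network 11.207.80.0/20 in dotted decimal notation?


/20 means 20 network bits, 12 host bits
Binary: 11111111111111111111000000000000
Mask: 255.255.240.0


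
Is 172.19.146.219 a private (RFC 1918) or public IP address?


RFC 1918 private ranges:
  10.0.0.0/8 (10.0.0.0 - 10.255.255.255)
  172.16.0.0/12 (172.16.0.0 - 172.31.255.255)
  192.168.0.0/16 (192.168.0.0 - 192.168.255.255)
Private (in 172.16.0.0/12)


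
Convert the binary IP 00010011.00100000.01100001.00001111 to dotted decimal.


00010011 = 19
00100000 = 32
01100001 = 97
00001111 = 15
IP: 19.32.97.15


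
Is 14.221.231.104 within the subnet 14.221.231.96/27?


Subnet network: 14.221.231.96
Test IP AND mask: 14.221.231.96
Yes, 14.221.231.104 is in 14.221.231.96/27


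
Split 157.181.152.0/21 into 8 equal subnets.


New prefix = 21 + 3 = 24
Each subnet has 256 addresses
  157.181.152.0/24
  157.181.153.0/24
  157.181.154.0/24
  157.181.155.0/24
  157.181.156.0/24
  157.181.157.0/24
  157.181.158.0/24
  157.181.159.0/24
Subnets: 157.181.152.0/24, 157.181.153.0/24, 157.181.154.0/24, 157.181.155.0/24, 157.181.156.0/24, 157.181.157.0/24, 157.181.158.0/24, 157.181.159.0/24


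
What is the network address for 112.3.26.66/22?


IP:   01110000.00000011.00011010.01000010
Mask: 11111111.11111111.11111100.00000000
AND operation:
Net:  01110000.00000011.00011000.00000000
Network: 112.3.24.0/22


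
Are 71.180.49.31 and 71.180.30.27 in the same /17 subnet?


Mask: 255.255.128.0
71.180.49.31 AND mask = 71.180.0.0
71.180.30.27 AND mask = 71.180.0.0
Yes, same subnet (71.180.0.0)


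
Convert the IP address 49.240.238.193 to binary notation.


49 = 00110001
240 = 11110000
238 = 11101110
193 = 11000001
Binary: 00110001.11110000.11101110.11000001


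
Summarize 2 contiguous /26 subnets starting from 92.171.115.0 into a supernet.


Original prefix: /26
Number of subnets: 2 = 2^1
New prefix = 26 - 1 = 25
Supernet: 92.171.115.0/25


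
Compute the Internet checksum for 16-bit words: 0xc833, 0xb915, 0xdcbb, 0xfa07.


Sum all words (with carry folding):
+ 0xc833 = 0xc833
+ 0xb915 = 0x8149
+ 0xdcbb = 0x5e05
+ 0xfa07 = 0x580d
One's complement: ~0x580d
Checksum = 0xa7f2


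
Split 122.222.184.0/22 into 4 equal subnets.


New prefix = 22 + 2 = 24
Each subnet has 256 addresses
  122.222.184.0/24
  122.222.185.0/24
  122.222.186.0/24
  122.222.187.0/24
Subnets: 122.222.184.0/24, 122.222.185.0/24, 122.222.186.0/24, 122.222.187.0/24


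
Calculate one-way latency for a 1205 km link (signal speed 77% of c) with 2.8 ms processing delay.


Speed = 0.77 * 3e5 km/s = 231000 km/s
Propagation delay = 1205 / 231000 = 0.0052 s = 5.2165 ms
Processing delay = 2.8 ms
Total one-way latency = 8.0165 ms


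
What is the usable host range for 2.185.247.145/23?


Network: 2.185.246.0
Broadcast: 2.185.247.255
First usable = network + 1
Last usable = broadcast - 1
Range: 2.185.246.1 to 2.185.247.254


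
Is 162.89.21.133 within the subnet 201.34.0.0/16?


Subnet network: 201.34.0.0
Test IP AND mask: 162.89.0.0
No, 162.89.21.133 is not in 201.34.0.0/16


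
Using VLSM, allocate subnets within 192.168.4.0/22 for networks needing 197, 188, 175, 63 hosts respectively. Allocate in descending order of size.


197 hosts -> /24 (254 usable): 192.168.4.0/24
188 hosts -> /24 (254 usable): 192.168.5.0/24
175 hosts -> /24 (254 usable): 192.168.6.0/24
63 hosts -> /25 (126 usable): 192.168.7.0/25
Allocation: 192.168.4.0/24 (197 hosts, 254 usable); 192.168.5.0/24 (188 hosts, 254 usable); 192.168.6.0/24 (175 hosts, 254 usable); 192.168.7.0/25 (63 hosts, 126 usable)


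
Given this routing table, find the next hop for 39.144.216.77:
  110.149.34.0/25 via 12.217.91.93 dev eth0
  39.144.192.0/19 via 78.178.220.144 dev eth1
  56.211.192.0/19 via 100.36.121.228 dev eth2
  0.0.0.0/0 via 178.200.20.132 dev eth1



Longest prefix match for 39.144.216.77:
  /25 110.149.34.0: no
  /19 39.144.192.0: MATCH
  /19 56.211.192.0: no
  /0 0.0.0.0: MATCH
Selected: next-hop 78.178.220.144 via eth1 (matched /19)


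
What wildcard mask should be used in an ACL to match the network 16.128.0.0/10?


Subnet mask: 255.192.0.0
Wildcard = 255.255.255.255 - subnet mask
255 - 255 = 0
255 - 192 = 63
255 - 0 = 255
255 - 0 = 255
Wildcard: 0.63.255.255


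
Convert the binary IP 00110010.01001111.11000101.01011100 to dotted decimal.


00110010 = 50
01001111 = 79
11000101 = 197
01011100 = 92
IP: 50.79.197.92


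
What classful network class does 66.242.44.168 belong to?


First octet: 66
Binary: 01000010
0xxxxxxx -> Class A (1-126)
Class A, default mask 255.0.0.0 (/8)


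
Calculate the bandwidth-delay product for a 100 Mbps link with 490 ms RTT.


BDP = bandwidth * RTT
= 100 Mbps * 490 ms
= 100 * 1e6 * 490 / 1000 bits
= 49000000 bits
= 6125000 bytes
= 5981.4453 KB
BDP = 49000000 bits (6125000 bytes)


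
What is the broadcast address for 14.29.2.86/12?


Network: 14.16.0.0/12
Host bits = 20
Set all host bits to 1:
Broadcast: 14.31.255.255


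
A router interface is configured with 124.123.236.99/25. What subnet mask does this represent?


/25 means 25 network bits, 7 host bits
Binary: 11111111111111111111111110000000
Mask: 255.255.255.128


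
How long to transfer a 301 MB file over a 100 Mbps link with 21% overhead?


Effective throughput = 100 * (1 - 21/100) = 79 Mbps
File size in Mb = 301 * 8 = 2408 Mb
Time = 2408 / 79
Time = 30.481 seconds


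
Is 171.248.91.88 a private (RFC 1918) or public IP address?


RFC 1918 private ranges:
  10.0.0.0/8 (10.0.0.0 - 10.255.255.255)
  172.16.0.0/12 (172.16.0.0 - 172.31.255.255)
  192.168.0.0/16 (192.168.0.0 - 192.168.255.255)
Public (not in any RFC 1918 range)


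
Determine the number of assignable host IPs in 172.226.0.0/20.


Host bits = 32 - 20 = 12
Total addresses = 2^12 = 4096
Usable = total - 2 (network and broadcast)
Usable hosts: 4094


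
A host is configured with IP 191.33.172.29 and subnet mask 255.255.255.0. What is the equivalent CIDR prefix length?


Binary: 11111111.11111111.11111111.00000000
Count leading 1s
Prefix: /24


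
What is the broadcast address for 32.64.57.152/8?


Network: 32.0.0.0/8
Host bits = 24
Set all host bits to 1:
Broadcast: 32.255.255.255


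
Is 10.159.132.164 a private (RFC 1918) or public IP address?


RFC 1918 private ranges:
  10.0.0.0/8 (10.0.0.0 - 10.255.255.255)
  172.16.0.0/12 (172.16.0.0 - 172.31.255.255)
  192.168.0.0/16 (192.168.0.0 - 192.168.255.255)
Private (in 10.0.0.0/8)


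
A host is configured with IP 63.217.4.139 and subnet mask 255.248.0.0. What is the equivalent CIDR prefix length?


Binary: 11111111.11111000.00000000.00000000
Count leading 1s
Prefix: /13


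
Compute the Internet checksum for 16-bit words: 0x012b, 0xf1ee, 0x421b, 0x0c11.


Sum all words (with carry folding):
+ 0x012b = 0x012b
+ 0xf1ee = 0xf319
+ 0x421b = 0x3535
+ 0x0c11 = 0x4146
One's complement: ~0x4146
Checksum = 0xbeb9


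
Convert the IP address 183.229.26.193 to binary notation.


183 = 10110111
229 = 11100101
26 = 00011010
193 = 11000001
Binary: 10110111.11100101.00011010.11000001


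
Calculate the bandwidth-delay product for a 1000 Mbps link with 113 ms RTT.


BDP = bandwidth * RTT
= 1000 Mbps * 113 ms
= 1000 * 1e6 * 113 / 1000 bits
= 113000000 bits
= 14125000 bytes
= 13793.9453 KB
BDP = 113000000 bits (14125000 bytes)


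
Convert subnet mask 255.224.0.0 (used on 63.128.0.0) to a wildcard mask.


Subnet mask: 255.224.0.0
Wildcard = 255.255.255.255 - subnet mask
255 - 255 = 0
255 - 224 = 31
255 - 0 = 255
255 - 0 = 255
Wildcard: 0.31.255.255


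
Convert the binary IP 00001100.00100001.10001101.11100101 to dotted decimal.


00001100 = 12
00100001 = 33
10001101 = 141
11100101 = 229
IP: 12.33.141.229


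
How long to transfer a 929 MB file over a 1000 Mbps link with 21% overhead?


Effective throughput = 1000 * (1 - 21/100) = 790 Mbps
File size in Mb = 929 * 8 = 7432 Mb
Time = 7432 / 790
Time = 9.4076 seconds


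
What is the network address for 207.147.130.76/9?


IP:   11001111.10010011.10000010.01001100
Mask: 11111111.10000000.00000000.00000000
AND operation:
Net:  11001111.10000000.00000000.00000000
Network: 207.128.0.0/9


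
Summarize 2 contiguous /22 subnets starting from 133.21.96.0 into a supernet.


Original prefix: /22
Number of subnets: 2 = 2^1
New prefix = 22 - 1 = 21
Supernet: 133.21.96.0/21


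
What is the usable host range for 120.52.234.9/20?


Network: 120.52.224.0
Broadcast: 120.52.239.255
First usable = network + 1
Last usable = broadcast - 1
Range: 120.52.224.1 to 120.52.239.254


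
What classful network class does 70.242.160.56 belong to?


First octet: 70
Binary: 01000110
0xxxxxxx -> Class A (1-126)
Class A, default mask 255.0.0.0 (/8)


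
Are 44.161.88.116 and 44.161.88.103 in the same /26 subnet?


Mask: 255.255.255.192
44.161.88.116 AND mask = 44.161.88.64
44.161.88.103 AND mask = 44.161.88.64
Yes, same subnet (44.161.88.64)


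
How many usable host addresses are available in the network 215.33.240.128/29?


Host bits = 32 - 29 = 3
Total addresses = 2^3 = 8
Usable = total - 2 (network and broadcast)
Usable hosts: 6


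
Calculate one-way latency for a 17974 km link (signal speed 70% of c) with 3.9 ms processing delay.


Speed = 0.7 * 3e5 km/s = 210000 km/s
Propagation delay = 17974 / 210000 = 0.0856 s = 85.5905 ms
Processing delay = 3.9 ms
Total one-way latency = 89.4905 ms


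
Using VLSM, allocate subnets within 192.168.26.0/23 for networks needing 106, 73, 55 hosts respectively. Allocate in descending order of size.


106 hosts -> /25 (126 usable): 192.168.26.0/25
73 hosts -> /25 (126 usable): 192.168.26.128/25
55 hosts -> /26 (62 usable): 192.168.27.0/26
Allocation: 192.168.26.0/25 (106 hosts, 126 usable); 192.168.26.128/25 (73 hosts, 126 usable); 192.168.27.0/26 (55 hosts, 62 usable)


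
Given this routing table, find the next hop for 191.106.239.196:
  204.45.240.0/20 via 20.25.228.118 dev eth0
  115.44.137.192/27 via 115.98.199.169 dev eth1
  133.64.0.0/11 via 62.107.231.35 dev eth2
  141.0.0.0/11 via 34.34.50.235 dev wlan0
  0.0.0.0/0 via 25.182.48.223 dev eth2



Longest prefix match for 191.106.239.196:
  /20 204.45.240.0: no
  /27 115.44.137.192: no
  /11 133.64.0.0: no
  /11 141.0.0.0: no
  /0 0.0.0.0: MATCH
Selected: next-hop 25.182.48.223 via eth2 (matched /0)


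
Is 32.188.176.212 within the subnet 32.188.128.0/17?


Subnet network: 32.188.128.0
Test IP AND mask: 32.188.128.0
Yes, 32.188.176.212 is in 32.188.128.0/17


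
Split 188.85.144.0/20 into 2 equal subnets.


New prefix = 20 + 1 = 21
Each subnet has 2048 addresses
  188.85.144.0/21
  188.85.152.0/21
Subnets: 188.85.144.0/21, 188.85.152.0/21


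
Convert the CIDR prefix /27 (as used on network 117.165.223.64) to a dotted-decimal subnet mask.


/27 means 27 network bits, 5 host bits
Binary: 11111111111111111111111111100000
Mask: 255.255.255.224


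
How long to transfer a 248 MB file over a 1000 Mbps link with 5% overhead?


Effective throughput = 1000 * (1 - 5/100) = 950 Mbps
File size in Mb = 248 * 8 = 1984 Mb
Time = 1984 / 950
Time = 2.0884 seconds


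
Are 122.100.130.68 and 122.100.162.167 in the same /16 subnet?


Mask: 255.255.0.0
122.100.130.68 AND mask = 122.100.0.0
122.100.162.167 AND mask = 122.100.0.0
Yes, same subnet (122.100.0.0)


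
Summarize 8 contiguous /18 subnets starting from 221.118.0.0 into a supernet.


Original prefix: /18
Number of subnets: 8 = 2^3
New prefix = 18 - 3 = 15
Supernet: 221.118.0.0/15


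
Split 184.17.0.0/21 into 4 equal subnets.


New prefix = 21 + 2 = 23
Each subnet has 512 addresses
  184.17.0.0/23
  184.17.2.0/23
  184.17.4.0/23
  184.17.6.0/23
Subnets: 184.17.0.0/23, 184.17.2.0/23, 184.17.4.0/23, 184.17.6.0/23


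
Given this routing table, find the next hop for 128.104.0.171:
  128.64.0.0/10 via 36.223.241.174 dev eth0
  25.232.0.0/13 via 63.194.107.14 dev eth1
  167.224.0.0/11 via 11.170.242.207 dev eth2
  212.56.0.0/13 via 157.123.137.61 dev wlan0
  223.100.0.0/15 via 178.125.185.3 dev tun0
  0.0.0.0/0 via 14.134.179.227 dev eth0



Longest prefix match for 128.104.0.171:
  /10 128.64.0.0: MATCH
  /13 25.232.0.0: no
  /11 167.224.0.0: no
  /13 212.56.0.0: no
  /15 223.100.0.0: no
  /0 0.0.0.0: MATCH
Selected: next-hop 36.223.241.174 via eth0 (matched /10)


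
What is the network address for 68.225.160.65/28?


IP:   01000100.11100001.10100000.01000001
Mask: 11111111.11111111.11111111.11110000
AND operation:
Net:  01000100.11100001.10100000.01000000
Network: 68.225.160.64/28


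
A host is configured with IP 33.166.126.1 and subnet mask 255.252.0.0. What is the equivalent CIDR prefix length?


Binary: 11111111.11111100.00000000.00000000
Count leading 1s
Prefix: /14


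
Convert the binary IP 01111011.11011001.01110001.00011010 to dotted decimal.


01111011 = 123
11011001 = 217
01110001 = 113
00011010 = 26
IP: 123.217.113.26


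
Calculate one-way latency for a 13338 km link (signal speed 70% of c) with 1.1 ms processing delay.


Speed = 0.7 * 3e5 km/s = 210000 km/s
Propagation delay = 13338 / 210000 = 0.0635 s = 63.5143 ms
Processing delay = 1.1 ms
Total one-way latency = 64.6143 ms


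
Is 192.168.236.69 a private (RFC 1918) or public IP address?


RFC 1918 private ranges:
  10.0.0.0/8 (10.0.0.0 - 10.255.255.255)
  172.16.0.0/12 (172.16.0.0 - 172.31.255.255)
  192.168.0.0/16 (192.168.0.0 - 192.168.255.255)
Private (in 192.168.0.0/16)


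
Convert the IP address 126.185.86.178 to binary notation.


126 = 01111110
185 = 10111001
86 = 01010110
178 = 10110010
Binary: 01111110.10111001.01010110.10110010


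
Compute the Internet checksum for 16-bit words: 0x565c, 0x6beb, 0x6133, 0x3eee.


Sum all words (with carry folding):
+ 0x565c = 0x565c
+ 0x6beb = 0xc247
+ 0x6133 = 0x237b
+ 0x3eee = 0x6269
One's complement: ~0x6269
Checksum = 0x9d96


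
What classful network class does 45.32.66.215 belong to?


First octet: 45
Binary: 00101101
0xxxxxxx -> Class A (1-126)
Class A, default mask 255.0.0.0 (/8)


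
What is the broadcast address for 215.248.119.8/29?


Network: 215.248.119.8/29
Host bits = 3
Set all host bits to 1:
Broadcast: 215.248.119.15


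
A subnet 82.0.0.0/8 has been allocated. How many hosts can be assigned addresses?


Host bits = 32 - 8 = 24
Total addresses = 2^24 = 16777216
Usable = total - 2 (network and broadcast)
Usable hosts: 16777214


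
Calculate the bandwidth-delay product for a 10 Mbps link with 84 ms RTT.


BDP = bandwidth * RTT
= 10 Mbps * 84 ms
= 10 * 1e6 * 84 / 1000 bits
= 840000 bits
= 105000 bytes
= 102.5391 KB
BDP = 840000 bits (105000 bytes)


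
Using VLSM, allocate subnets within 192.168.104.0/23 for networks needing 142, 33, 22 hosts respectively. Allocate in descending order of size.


142 hosts -> /24 (254 usable): 192.168.104.0/24
33 hosts -> /26 (62 usable): 192.168.105.0/26
22 hosts -> /27 (30 usable): 192.168.105.64/27
Allocation: 192.168.104.0/24 (142 hosts, 254 usable); 192.168.105.0/26 (33 hosts, 62 usable); 192.168.105.64/27 (22 hosts, 30 usable)


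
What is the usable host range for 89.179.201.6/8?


Network: 89.0.0.0
Broadcast: 89.255.255.255
First usable = network + 1
Last usable = broadcast - 1
Range: 89.0.0.1 to 89.255.255.254


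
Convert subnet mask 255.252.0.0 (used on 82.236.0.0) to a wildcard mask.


Subnet mask: 255.252.0.0
Wildcard = 255.255.255.255 - subnet mask
255 - 255 = 0
255 - 252 = 3
255 - 0 = 255
255 - 0 = 255
Wildcard: 0.3.255.255


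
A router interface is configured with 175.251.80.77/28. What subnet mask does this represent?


/28 means 28 network bits, 4 host bits
Binary: 11111111111111111111111111110000
Mask: 255.255.255.240


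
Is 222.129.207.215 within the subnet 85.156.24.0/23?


Subnet network: 85.156.24.0
Test IP AND mask: 222.129.206.0
No, 222.129.207.215 is not in 85.156.24.0/23


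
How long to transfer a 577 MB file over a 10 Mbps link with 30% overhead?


Effective throughput = 10 * (1 - 30/100) = 7 Mbps
File size in Mb = 577 * 8 = 4616 Mb
Time = 4616 / 7
Time = 659.4286 seconds


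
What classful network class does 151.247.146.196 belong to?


First octet: 151
Binary: 10010111
10xxxxxx -> Class B (128-191)
Class B, default mask 255.255.0.0 (/16)


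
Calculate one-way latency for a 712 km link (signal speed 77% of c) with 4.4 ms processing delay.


Speed = 0.77 * 3e5 km/s = 231000 km/s
Propagation delay = 712 / 231000 = 0.0031 s = 3.0823 ms
Processing delay = 4.4 ms
Total one-way latency = 7.4823 ms


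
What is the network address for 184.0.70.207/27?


IP:   10111000.00000000.01000110.11001111
Mask: 11111111.11111111.11111111.11100000
AND operation:
Net:  10111000.00000000.01000110.11000000
Network: 184.0.70.192/27


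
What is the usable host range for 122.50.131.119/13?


Network: 122.48.0.0
Broadcast: 122.55.255.255
First usable = network + 1
Last usable = broadcast - 1
Range: 122.48.0.1 to 122.55.255.254


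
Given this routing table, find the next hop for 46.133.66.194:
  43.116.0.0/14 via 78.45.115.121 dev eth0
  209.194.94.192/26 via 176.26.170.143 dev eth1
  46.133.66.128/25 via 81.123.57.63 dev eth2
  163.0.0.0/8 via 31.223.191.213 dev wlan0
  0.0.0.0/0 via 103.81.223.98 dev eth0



Longest prefix match for 46.133.66.194:
  /14 43.116.0.0: no
  /26 209.194.94.192: no
  /25 46.133.66.128: MATCH
  /8 163.0.0.0: no
  /0 0.0.0.0: MATCH
Selected: next-hop 81.123.57.63 via eth2 (matched /25)


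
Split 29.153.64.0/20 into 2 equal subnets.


New prefix = 20 + 1 = 21
Each subnet has 2048 addresses
  29.153.64.0/21
  29.153.72.0/21
Subnets: 29.153.64.0/21, 29.153.72.0/21


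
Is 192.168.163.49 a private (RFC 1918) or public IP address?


RFC 1918 private ranges:
  10.0.0.0/8 (10.0.0.0 - 10.255.255.255)
  172.16.0.0/12 (172.16.0.0 - 172.31.255.255)
  192.168.0.0/16 (192.168.0.0 - 192.168.255.255)
Private (in 192.168.0.0/16)


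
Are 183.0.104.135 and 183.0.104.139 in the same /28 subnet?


Mask: 255.255.255.240
183.0.104.135 AND mask = 183.0.104.128
183.0.104.139 AND mask = 183.0.104.128
Yes, same subnet (183.0.104.128)


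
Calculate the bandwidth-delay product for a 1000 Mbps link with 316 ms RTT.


BDP = bandwidth * RTT
= 1000 Mbps * 316 ms
= 1000 * 1e6 * 316 / 1000 bits
= 316000000 bits
= 39500000 bytes
= 38574.2188 KB
BDP = 316000000 bits (39500000 bytes)


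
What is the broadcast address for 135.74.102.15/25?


Network: 135.74.102.0/25
Host bits = 7
Set all host bits to 1:
Broadcast: 135.74.102.127


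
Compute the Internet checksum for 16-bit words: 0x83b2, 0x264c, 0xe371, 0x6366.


Sum all words (with carry folding):
+ 0x83b2 = 0x83b2
+ 0x264c = 0xa9fe
+ 0xe371 = 0x8d70
+ 0x6366 = 0xf0d6
One's complement: ~0xf0d6
Checksum = 0x0f29


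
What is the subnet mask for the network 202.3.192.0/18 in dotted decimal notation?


/18 means 18 network bits, 14 host bits
Binary: 11111111111111111100000000000000
Mask: 255.255.192.0


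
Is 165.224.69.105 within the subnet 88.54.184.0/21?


Subnet network: 88.54.184.0
Test IP AND mask: 165.224.64.0
No, 165.224.69.105 is not in 88.54.184.0/21


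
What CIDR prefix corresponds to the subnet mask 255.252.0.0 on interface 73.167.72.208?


Binary: 11111111.11111100.00000000.00000000
Count leading 1s
Prefix: /14


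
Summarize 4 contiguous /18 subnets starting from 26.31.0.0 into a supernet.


Original prefix: /18
Number of subnets: 4 = 2^2
New prefix = 18 - 2 = 16
Supernet: 26.31.0.0/16


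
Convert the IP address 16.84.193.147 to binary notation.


16 = 00010000
84 = 01010100
193 = 11000001
147 = 10010011
Binary: 00010000.01010100.11000001.10010011


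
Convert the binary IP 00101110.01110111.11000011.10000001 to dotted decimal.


00101110 = 46
01110111 = 119
11000011 = 195
10000001 = 129
IP: 46.119.195.129


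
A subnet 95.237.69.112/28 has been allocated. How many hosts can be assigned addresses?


Host bits = 32 - 28 = 4
Total addresses = 2^4 = 16
Usable = total - 2 (network and broadcast)
Usable hosts: 14


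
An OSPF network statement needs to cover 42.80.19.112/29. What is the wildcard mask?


Subnet mask: 255.255.255.248
Wildcard = 255.255.255.255 - subnet mask
255 - 255 = 0
255 - 255 = 0
255 - 255 = 0
255 - 248 = 7
Wildcard: 0.0.0.7


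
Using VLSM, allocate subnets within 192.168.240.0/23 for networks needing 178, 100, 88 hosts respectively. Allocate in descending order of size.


178 hosts -> /24 (254 usable): 192.168.240.0/24
100 hosts -> /25 (126 usable): 192.168.241.0/25
88 hosts -> /25 (126 usable): 192.168.241.128/25
Allocation: 192.168.240.0/24 (178 hosts, 254 usable); 192.168.241.0/25 (100 hosts, 126 usable); 192.168.241.128/25 (88 hosts, 126 usable)
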